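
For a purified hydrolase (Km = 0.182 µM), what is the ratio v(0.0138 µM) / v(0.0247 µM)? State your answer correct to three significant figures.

The fractional saturations are [S]/(Km+[S]) = 0.0247/0.2067 = 0.1195 and 0.0138/0.1958 = 0.07048.
v₂/v₁ is just their ratio: 0.07048/0.1195 = 0.590.

0.590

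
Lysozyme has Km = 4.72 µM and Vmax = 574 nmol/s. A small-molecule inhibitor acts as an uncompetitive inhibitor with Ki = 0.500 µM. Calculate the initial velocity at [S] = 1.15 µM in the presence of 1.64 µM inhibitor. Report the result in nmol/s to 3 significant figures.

α = 1 + [I]/Ki = 1 + 1.64/0.500 = 4.280.
For an uncompetitive inhibitor, both parameters are divided by α, giving Vmax/α and Km/α: Km,app = 1.10 µM, Vmax,app = 134 nmol/s.
v = Vmax,app·[S]/(Km,app + [S]) = 134 × 1.15/(1.10 + 1.15) = 68.5 nmol/s.

68.5 nmol/s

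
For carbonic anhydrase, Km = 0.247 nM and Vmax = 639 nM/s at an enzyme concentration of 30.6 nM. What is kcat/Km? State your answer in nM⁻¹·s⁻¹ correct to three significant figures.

84.5 nM⁻¹·s⁻¹

kcat = Vmax/[E]total = 639/30.6 = 20.9 s⁻¹.
kcat/Km = 20.9/0.247 = 84.5 nM⁻¹·s⁻¹.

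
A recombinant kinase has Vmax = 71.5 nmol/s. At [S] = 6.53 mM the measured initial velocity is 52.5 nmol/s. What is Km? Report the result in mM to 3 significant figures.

2.36 mM

From v = Vmax[S]/(Km+[S]), Km = [S](Vmax − v)/v.
Km = 6.53 × (71.5 − 52.5) / 52.5 = 124.1/52.5 = 2.36 mM.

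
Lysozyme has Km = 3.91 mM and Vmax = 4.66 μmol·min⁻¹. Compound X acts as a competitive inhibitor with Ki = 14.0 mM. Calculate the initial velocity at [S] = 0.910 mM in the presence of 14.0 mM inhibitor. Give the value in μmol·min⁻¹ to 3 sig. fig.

0.486 μmol·min⁻¹

α = 1 + [I]/Ki = 1 + 14.0/14.0 = 2.000.
For a competitive inhibitor, Vmax is unchanged and the apparent Km becomes α·Km: Km,app = 7.82 mM, Vmax,app = 4.66 μmol·min⁻¹.
v = Vmax,app·[S]/(Km,app + [S]) = 4.66 × 0.910/(7.82 + 0.910) = 0.486 μmol·min⁻¹.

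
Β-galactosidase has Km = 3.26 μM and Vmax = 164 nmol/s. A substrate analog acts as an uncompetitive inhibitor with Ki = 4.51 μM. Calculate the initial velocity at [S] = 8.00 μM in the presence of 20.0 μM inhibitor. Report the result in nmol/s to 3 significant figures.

28.1 nmol/s

α = 1 + [I]/Ki = 1 + 20.0/4.51 = 5.435.
For an uncompetitive inhibitor, both parameters are divided by α, giving Vmax/α and Km/α: Km,app = 0.600 μM, Vmax,app = 30.2 nmol/s.
v = Vmax,app·[S]/(Km,app + [S]) = 30.2 × 8.00/(0.600 + 8.00) = 28.1 nmol/s.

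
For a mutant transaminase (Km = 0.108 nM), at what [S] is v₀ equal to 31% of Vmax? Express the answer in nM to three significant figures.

0.0485 nM

v/Vmax = [S]/(Km+[S]) = 0.31, so [S] = Km·0.31/(1 − 0.31) = 0.108 × 0.4493.
[S] = 0.0485 nM.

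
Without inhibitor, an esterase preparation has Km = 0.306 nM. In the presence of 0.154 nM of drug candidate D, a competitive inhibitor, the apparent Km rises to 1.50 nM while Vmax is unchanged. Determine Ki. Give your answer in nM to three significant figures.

0.0395 nM

Competitive: Km,app = α·Km with α = 1 + [I]/Ki.
α = Km,app/Km = 1.50/0.306 = 4.902.
Ki = [I]/(α − 1) = 0.154/3.902 = 0.0395 nM.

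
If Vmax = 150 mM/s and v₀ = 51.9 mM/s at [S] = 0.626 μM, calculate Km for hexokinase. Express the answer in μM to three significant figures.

From v = Vmax[S]/(Km+[S]), Km = [S](Vmax − v)/v.
Km = 0.626 × (150 − 51.9) / 51.9 = 61.41/51.9 = 1.18 μM.

1.18 μM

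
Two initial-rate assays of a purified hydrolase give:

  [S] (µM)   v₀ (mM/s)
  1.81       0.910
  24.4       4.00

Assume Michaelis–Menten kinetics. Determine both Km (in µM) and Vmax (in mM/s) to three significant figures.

From v = Vmax[S]/(Km+[S]), each point gives Vmax = v(Km+[S])/[S].
Equating: 0.910(Km+1.81)/1.81 = 4.00(Km+24.4)/24.4.
0.5028·Km + 0.910 = 0.1639·Km + 4.00, so (0.5028 − 0.1639)·Km = 4.00 − 0.910.
Km = 3.090/0.3388 = 9.12 µM; then Vmax = 0.910(9.12+1.81)/1.81 = 5.50 mM/s.

Km = 9.12 µM; Vmax = 5.50 mM/s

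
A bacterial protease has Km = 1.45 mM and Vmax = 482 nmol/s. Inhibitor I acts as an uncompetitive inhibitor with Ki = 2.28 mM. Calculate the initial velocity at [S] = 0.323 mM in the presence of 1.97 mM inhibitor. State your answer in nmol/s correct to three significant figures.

75.9 nmol/s

α = 1 + [I]/Ki = 1 + 1.97/2.28 = 1.864.
For an uncompetitive inhibitor, both parameters are divided by α, giving Vmax/α and Km/α: Km,app = 0.778 mM, Vmax,app = 259 nmol/s.
v = Vmax,app·[S]/(Km,app + [S]) = 259 × 0.323/(0.778 + 0.323) = 75.9 nmol/s.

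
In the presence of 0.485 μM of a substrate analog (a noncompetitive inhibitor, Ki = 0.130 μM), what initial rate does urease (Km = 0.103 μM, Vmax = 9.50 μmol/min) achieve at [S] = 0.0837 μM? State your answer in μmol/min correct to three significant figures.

0.900 μmol/min

α = 1 + [I]/Ki = 1 + 0.485/0.130 = 4.731.
For a noncompetitive inhibitor, Vmax is reduced to Vmax/α while Km is unchanged: Km,app = 0.103 μM, Vmax,app = 2.01 μmol/min.
v = Vmax,app·[S]/(Km,app + [S]) = 2.01 × 0.0837/(0.103 + 0.0837) = 0.900 μmol/min.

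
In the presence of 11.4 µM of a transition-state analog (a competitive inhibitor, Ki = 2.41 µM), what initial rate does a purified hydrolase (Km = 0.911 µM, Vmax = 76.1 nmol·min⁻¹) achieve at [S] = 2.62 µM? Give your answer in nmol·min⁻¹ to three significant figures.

25.4 nmol·min⁻¹

With α = 1 + [I]/Ki = 1 + 11.4/2.41 = 5.730, the competitive rate law is v = Vmax[S] / (αKm + [S]).
v = 76.1×2.62 / (5.730×0.911 + 2.62) = 199.4/7.840 = 25.4 nmol·min⁻¹.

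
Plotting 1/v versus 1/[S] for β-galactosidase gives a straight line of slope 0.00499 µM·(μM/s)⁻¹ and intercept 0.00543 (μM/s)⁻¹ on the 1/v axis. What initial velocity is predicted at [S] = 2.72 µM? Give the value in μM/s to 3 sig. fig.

138 μM/s

The y-intercept is 1/Vmax, so Vmax = 1/0.00543 = 184 μM/s.
The slope is Km/Vmax, so Km = 0.00499 × 184 = 0.919 µM.
Then v = 184 × 2.72/(0.919 + 2.72) = 138 μM/s.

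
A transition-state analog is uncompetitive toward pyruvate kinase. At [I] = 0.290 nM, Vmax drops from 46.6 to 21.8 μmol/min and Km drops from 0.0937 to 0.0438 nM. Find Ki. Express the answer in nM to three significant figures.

Uncompetitive: Vmax,app = Vmax/α (and Km,app = Km/α) with α = 1 + [I]/Ki.
α = Vmax/Vmax,app = 46.6/21.8 = 2.138.
Since α = 1 + [I]/Ki, [I]/Ki = 2.138 − 1 = 1.138 and Ki = 0.290/1.138 = 0.255 nM.

0.255 nM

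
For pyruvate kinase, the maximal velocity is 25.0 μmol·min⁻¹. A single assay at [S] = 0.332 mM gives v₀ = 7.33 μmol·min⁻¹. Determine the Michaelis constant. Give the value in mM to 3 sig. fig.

0.800 mM

From v = Vmax[S]/(Km+[S]), Km = [S](Vmax − v)/v.
Km = 0.332 × (25.0 − 7.33) / 7.33 = 5.866/7.33 = 0.800 mM.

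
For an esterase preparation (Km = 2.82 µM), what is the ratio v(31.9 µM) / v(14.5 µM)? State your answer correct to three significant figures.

The fractional saturations are [S]/(Km+[S]) = 14.5/17.32 = 0.8372 and 31.9/34.72 = 0.9188.
v₂/v₁ is just their ratio: 0.9188/0.8372 = 1.10.

1.10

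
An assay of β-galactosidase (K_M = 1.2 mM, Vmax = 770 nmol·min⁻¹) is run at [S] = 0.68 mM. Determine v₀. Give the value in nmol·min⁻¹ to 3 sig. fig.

279 nmol·min⁻¹

v = Vmax·[S]/(Km + [S]) = 770 × 0.68 / (1.2 + 0.68)
  = 523.6 / 1.880 = 279 nmol·min⁻¹.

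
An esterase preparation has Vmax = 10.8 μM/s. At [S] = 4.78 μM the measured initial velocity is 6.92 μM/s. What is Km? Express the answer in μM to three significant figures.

2.68 μM

v/Vmax = 6.92/10.8 = 0.6407 = [S]/(Km+[S]).
So Km + [S] = [S]/0.6407 = 7.460 μM, giving Km = 7.460 − 4.78 = 2.68 μM.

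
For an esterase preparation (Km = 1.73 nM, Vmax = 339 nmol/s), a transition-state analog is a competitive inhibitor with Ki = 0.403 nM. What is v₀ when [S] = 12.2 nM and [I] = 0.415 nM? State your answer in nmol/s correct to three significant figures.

263 nmol/s

α = 1 + [I]/Ki = 1 + 0.415/0.403 = 2.030.
For a competitive inhibitor, Vmax is unchanged and the apparent Km becomes α·Km: Km,app = 3.51 nM, Vmax,app = 339 nmol/s.
v = Vmax,app·[S]/(Km,app + [S]) = 339 × 12.2/(3.51 + 12.2) = 263 nmol/s.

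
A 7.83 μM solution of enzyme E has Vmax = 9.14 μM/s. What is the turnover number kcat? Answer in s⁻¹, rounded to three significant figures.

kcat = Vmax/[E]total = 9.14 μM/s / 7.83 μM = 1.17 s⁻¹.

1.17 s⁻¹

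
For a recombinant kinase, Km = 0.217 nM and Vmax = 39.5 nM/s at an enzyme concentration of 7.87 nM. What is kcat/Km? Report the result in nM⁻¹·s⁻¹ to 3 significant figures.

23.1 nM⁻¹·s⁻¹

kcat = Vmax/[E]total = 39.5/7.87 = 5.02 s⁻¹.
kcat/Km = 5.02/0.217 = 23.1 nM⁻¹·s⁻¹.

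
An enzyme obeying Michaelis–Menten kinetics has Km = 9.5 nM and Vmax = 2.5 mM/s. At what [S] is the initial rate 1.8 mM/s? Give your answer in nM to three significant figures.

24.4 nM

Rearranging v = Vmax[S]/(Km+[S]) gives [S] = Km·v/(Vmax − v).
[S] = 9.5 × 1.8 / (2.5 − 1.8) = 17.10/0.7000 = 24.4 nM.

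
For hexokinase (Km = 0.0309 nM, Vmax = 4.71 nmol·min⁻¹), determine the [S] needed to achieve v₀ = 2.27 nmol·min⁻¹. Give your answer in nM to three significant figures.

Rearranging v = Vmax[S]/(Km+[S]) gives [S] = Km·v/(Vmax − v).
[S] = 0.0309 × 2.27 / (4.71 − 2.27) = 0.07014/2.440 = 0.0287 nM.

0.0287 nM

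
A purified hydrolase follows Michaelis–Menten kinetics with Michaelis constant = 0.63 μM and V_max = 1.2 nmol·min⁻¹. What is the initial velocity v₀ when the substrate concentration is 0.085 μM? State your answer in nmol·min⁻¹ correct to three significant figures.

v = Vmax·[S]/(Km + [S]) = 1.2 × 0.085 / (0.63 + 0.085)
  = 0.1020 / 0.7150 = 0.143 nmol·min⁻¹.

0.143 nmol·min⁻¹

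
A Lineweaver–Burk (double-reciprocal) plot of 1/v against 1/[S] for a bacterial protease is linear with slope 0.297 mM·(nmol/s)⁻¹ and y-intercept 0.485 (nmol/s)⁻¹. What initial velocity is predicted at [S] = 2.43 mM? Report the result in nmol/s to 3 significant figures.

The y-intercept is 1/Vmax, so Vmax = 1/0.485 = 2.06 nmol/s.
The slope is Km/Vmax, so Km = 0.297 × 2.06 = 0.612 mM.
Then v = 2.06 × 2.43/(0.612 + 2.43) = 1.65 nmol/s.

1.65 nmol/s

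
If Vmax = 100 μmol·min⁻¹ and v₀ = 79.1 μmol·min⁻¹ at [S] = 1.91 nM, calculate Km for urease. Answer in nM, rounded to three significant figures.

0.505 nM

v/Vmax = 79.1/100 = 0.7910 = [S]/(Km+[S]).
So Km + [S] = [S]/0.7910 = 2.415 nM, giving Km = 2.415 − 1.91 = 0.505 nM.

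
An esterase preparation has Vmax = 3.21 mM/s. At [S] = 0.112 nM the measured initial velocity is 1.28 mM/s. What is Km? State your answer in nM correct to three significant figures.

From v = Vmax[S]/(Km+[S]), Km = [S](Vmax − v)/v.
Km = 0.112 × (3.21 − 1.28) / 1.28 = 0.2162/1.28 = 0.169 nM.

0.169 nM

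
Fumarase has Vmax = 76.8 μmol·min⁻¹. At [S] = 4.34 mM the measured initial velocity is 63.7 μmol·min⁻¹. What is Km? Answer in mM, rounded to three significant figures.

0.893 mM

v/Vmax = 63.7/76.8 = 0.8294 = [S]/(Km+[S]).
So Km + [S] = [S]/0.8294 = 5.233 mM, giving Km = 5.233 − 4.34 = 0.893 mM.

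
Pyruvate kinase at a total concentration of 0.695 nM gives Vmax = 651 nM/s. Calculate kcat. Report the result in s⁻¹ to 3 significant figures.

kcat = Vmax/[E]total = 651 nM/s / 0.695 nM = 937 s⁻¹.

937 s⁻¹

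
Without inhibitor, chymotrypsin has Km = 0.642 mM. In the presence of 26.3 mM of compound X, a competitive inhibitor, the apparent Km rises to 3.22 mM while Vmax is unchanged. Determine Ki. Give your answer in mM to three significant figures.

6.55 mM

Competitive: Km,app = α·Km with α = 1 + [I]/Ki.
α = Km,app/Km = 3.22/0.642 = 5.016.
Since α = 1 + [I]/Ki, [I]/Ki = 5.016 − 1 = 4.016 and Ki = 26.3/4.016 = 6.55 mM.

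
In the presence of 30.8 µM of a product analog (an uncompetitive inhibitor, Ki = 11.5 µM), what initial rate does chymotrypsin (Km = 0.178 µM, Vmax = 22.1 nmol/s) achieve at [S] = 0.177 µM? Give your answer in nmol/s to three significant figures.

α = 1 + [I]/Ki = 1 + 30.8/11.5 = 3.678.
For an uncompetitive inhibitor, both parameters are divided by α, giving Vmax/α and Km/α: Km,app = 0.0484 µM, Vmax,app = 6.01 nmol/s.
v = Vmax,app·[S]/(Km,app + [S]) = 6.01 × 0.177/(0.0484 + 0.177) = 4.72 nmol/s.

4.72 nmol/s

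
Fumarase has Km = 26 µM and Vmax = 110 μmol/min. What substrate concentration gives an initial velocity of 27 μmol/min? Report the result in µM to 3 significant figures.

8.46 µM

Rearranging v = Vmax[S]/(Km+[S]) gives [S] = Km·v/(Vmax − v).
[S] = 26 × 27 / (110 − 27) = 702.0/83.00 = 8.46 µM.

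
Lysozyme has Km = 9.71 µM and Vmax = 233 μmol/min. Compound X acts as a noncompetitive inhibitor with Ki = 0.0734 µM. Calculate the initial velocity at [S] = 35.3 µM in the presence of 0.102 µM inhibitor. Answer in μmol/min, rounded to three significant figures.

76.5 μmol/min

α = 1 + [I]/Ki = 1 + 0.102/0.0734 = 2.390.
For a noncompetitive inhibitor, Vmax is reduced to Vmax/α while Km is unchanged: Km,app = 9.71 µM, Vmax,app = 97.5 μmol/min.
v = Vmax,app·[S]/(Km,app + [S]) = 97.5 × 35.3/(9.71 + 35.3) = 76.5 μmol/min.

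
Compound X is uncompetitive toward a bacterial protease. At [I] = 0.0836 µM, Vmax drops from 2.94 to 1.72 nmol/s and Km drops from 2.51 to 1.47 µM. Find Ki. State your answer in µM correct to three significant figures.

0.118 µM

Uncompetitive: Vmax,app = Vmax/α (and Km,app = Km/α) with α = 1 + [I]/Ki.
α = Vmax/Vmax,app = 2.94/1.72 = 1.709.
Since α = 1 + [I]/Ki, [I]/Ki = 1.709 − 1 = 0.7093 and Ki = 0.0836/0.7093 = 0.118 µM.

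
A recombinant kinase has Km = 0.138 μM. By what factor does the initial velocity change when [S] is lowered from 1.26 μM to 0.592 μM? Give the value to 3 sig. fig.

Since Vmax cancels, v₂/v₁ = [S]₂(Km+[S]₁) / [S]₁(Km+[S]₂).
= 0.592×(0.138+1.26) / (1.26×(0.138+0.592)) = 0.8276/0.9198 = 0.900.

0.900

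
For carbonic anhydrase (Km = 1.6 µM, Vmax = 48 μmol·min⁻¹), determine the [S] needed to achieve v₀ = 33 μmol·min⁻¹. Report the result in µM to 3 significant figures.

The required fractional saturation is v/Vmax = 33/48 = 0.6875.
Then [S]/(Km+[S]) = 0.6875 ⇒ [S] = 1.6 × 0.6875/(1 − 0.6875) = 3.52 µM.

3.52 µM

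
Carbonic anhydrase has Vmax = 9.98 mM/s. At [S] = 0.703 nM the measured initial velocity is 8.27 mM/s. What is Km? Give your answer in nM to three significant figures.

0.145 nM

From v = Vmax[S]/(Km+[S]), Km = [S](Vmax − v)/v.
Km = 0.703 × (9.98 − 8.27) / 8.27 = 1.202/8.27 = 0.145 nM.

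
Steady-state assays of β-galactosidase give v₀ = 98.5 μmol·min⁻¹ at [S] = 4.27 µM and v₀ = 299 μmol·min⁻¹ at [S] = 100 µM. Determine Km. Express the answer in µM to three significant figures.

9.99 µM

From v = Vmax[S]/(Km+[S]), each point gives Vmax = v(Km+[S])/[S].
Equating: 98.5(Km+4.27)/4.27 = 299(Km+100)/100.
23.07·Km + 98.5 = 2.990·Km + 299, so (23.07 − 2.990)·Km = 299 − 98.5.
Km = 200.5/20.08 = 9.99 µM; then Vmax = 98.5(9.99+4.27)/4.27 = 329 μmol·min⁻¹.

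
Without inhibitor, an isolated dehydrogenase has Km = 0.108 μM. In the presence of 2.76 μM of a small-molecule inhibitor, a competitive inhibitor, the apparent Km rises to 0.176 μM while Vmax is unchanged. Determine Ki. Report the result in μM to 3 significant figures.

4.38 μM

Competitive: Km,app = α·Km with α = 1 + [I]/Ki.
α = Km,app/Km = 0.176/0.108 = 1.630.
Since α = 1 + [I]/Ki, [I]/Ki = 1.630 − 1 = 0.6296 and Ki = 2.76/0.6296 = 4.38 μM.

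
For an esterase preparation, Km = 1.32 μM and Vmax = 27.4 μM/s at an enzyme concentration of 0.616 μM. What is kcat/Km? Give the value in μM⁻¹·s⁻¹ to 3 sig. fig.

kcat = Vmax/[E]total = 27.4/0.616 = 44.5 s⁻¹.
kcat/Km = 44.5/1.32 = 33.7 μM⁻¹·s⁻¹.

33.7 μM⁻¹·s⁻¹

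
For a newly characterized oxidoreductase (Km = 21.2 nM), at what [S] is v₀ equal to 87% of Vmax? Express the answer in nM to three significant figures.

142 nM

v/Vmax = [S]/(Km+[S]) = 0.87, so [S] = Km·0.87/(1 − 0.87) = 21.2 × 6.692.
[S] = 142 nM.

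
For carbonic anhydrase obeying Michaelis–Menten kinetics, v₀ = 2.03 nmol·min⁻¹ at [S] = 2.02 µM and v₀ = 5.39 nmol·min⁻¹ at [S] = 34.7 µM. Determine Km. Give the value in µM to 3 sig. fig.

3.95 µM

In reciprocal form, 1/v = (Km/Vmax)·(1/[S]) + 1/Vmax. The two points give (1/[S], 1/v) = (0.4950, 0.4926) and (0.02882, 0.1855).
Slope = (0.4926 − 0.1855)/(0.4950 − 0.02882) = 0.6586; intercept = 0.4926 − 0.6586×0.4950 = 0.1665.
Vmax = 1/intercept = 6.00 nmol·min⁻¹; Km = slope × Vmax = 0.6586 × 6.00 = 3.95 µM.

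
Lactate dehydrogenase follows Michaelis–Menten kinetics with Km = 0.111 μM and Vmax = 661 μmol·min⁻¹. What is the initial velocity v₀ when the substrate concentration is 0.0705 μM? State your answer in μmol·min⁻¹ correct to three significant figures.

[S]/(Km+[S]) = 0.0705/0.1815 = 0.3884, the fractional saturation.
v = 0.3884 × Vmax = 0.3884 × 661 = 257 μmol·min⁻¹.

257 μmol·min⁻¹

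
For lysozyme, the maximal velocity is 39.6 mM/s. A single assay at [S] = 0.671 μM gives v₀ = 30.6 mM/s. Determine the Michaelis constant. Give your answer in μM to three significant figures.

From v = Vmax[S]/(Km+[S]), Km = [S](Vmax − v)/v.
Km = 0.671 × (39.6 − 30.6) / 30.6 = 6.039/30.6 = 0.197 μM.

0.197 μM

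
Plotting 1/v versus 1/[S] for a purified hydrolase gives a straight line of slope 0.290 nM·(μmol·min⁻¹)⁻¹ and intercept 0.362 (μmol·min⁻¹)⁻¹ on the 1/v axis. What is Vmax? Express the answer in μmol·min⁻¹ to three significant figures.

2.76 μmol·min⁻¹

The y-intercept of a Lineweaver–Burk plot equals 1/Vmax, so Vmax = 1/0.362 = 2.76 μmol·min⁻¹.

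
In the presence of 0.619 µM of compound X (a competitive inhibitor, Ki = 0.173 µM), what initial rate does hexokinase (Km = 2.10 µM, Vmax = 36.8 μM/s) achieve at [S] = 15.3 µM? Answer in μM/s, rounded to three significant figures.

22.6 μM/s

With α = 1 + [I]/Ki = 1 + 0.619/0.173 = 4.578, the competitive rate law is v = Vmax[S] / (αKm + [S]).
v = 36.8×15.3 / (4.578×2.10 + 15.3) = 563.0/24.91 = 22.6 μM/s.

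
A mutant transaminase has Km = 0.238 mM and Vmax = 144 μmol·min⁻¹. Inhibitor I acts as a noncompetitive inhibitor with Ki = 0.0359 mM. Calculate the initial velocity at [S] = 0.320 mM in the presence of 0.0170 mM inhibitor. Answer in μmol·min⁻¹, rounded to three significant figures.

56.0 μmol·min⁻¹

α = 1 + [I]/Ki = 1 + 0.0170/0.0359 = 1.474.
For a noncompetitive inhibitor, Vmax is reduced to Vmax/α while Km is unchanged: Km,app = 0.238 mM, Vmax,app = 97.7 μmol·min⁻¹.
v = Vmax,app·[S]/(Km,app + [S]) = 97.7 × 0.320/(0.238 + 0.320) = 56.0 μmol·min⁻¹.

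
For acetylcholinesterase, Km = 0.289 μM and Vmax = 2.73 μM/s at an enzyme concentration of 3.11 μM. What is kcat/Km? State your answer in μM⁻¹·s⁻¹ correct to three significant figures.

3.04 μM⁻¹·s⁻¹

kcat = Vmax/[E]total = 2.73/3.11 = 0.878 s⁻¹.
kcat/Km = 0.878/0.289 = 3.04 μM⁻¹·s⁻¹.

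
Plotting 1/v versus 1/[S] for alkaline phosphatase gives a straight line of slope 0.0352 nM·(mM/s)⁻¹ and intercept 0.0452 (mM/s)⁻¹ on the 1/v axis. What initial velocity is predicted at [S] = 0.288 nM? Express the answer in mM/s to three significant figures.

The y-intercept is 1/Vmax, so Vmax = 1/0.0452 = 22.1 mM/s.
The slope is Km/Vmax, so Km = 0.0352 × 22.1 = 0.779 nM.
Then v = 22.1 × 0.288/(0.779 + 0.288) = 5.97 mM/s.

5.97 mM/s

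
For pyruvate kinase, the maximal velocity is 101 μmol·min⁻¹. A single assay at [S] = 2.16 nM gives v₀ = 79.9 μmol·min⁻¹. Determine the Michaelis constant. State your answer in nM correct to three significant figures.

From v = Vmax[S]/(Km+[S]), Km = [S](Vmax − v)/v.
Km = 2.16 × (101 − 79.9) / 79.9 = 45.58/79.9 = 0.570 nM.

0.570 nM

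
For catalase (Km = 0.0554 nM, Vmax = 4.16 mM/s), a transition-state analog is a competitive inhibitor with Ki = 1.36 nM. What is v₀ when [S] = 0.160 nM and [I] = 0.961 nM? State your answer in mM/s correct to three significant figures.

2.61 mM/s

α = 1 + [I]/Ki = 1 + 0.961/1.36 = 1.707.
For a competitive inhibitor, Vmax is unchanged and the apparent Km becomes α·Km: Km,app = 0.0945 nM, Vmax,app = 4.16 mM/s.
v = Vmax,app·[S]/(Km,app + [S]) = 4.16 × 0.160/(0.0945 + 0.160) = 2.61 mM/s.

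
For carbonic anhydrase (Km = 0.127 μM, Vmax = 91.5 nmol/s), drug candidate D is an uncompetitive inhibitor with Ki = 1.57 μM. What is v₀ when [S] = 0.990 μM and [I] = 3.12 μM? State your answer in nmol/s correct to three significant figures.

α = 1 + [I]/Ki = 1 + 3.12/1.57 = 2.987.
For an uncompetitive inhibitor, both parameters are divided by α, giving Vmax/α and Km/α: Km,app = 0.0425 μM, Vmax,app = 30.6 nmol/s.
v = Vmax,app·[S]/(Km,app + [S]) = 30.6 × 0.990/(0.0425 + 0.990) = 29.4 nmol/s.

29.4 nmol/s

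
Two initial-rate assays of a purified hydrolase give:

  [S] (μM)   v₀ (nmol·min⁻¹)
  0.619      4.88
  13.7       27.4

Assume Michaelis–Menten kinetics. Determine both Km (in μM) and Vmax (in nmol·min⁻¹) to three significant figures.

In reciprocal form, 1/v = (Km/Vmax)·(1/[S]) + 1/Vmax. The two points give (1/[S], 1/v) = (1.616, 0.2049) and (0.07299, 0.03650).
Slope = (0.2049 − 0.03650)/(1.616 − 0.07299) = 0.1092; intercept = 0.2049 − 0.1092×1.616 = 0.02853.
Vmax = 1/intercept = 35.1 nmol·min⁻¹; Km = slope × Vmax = 0.1092 × 35.1 = 3.83 μM.

Km = 3.83 μM; Vmax = 35.1 nmol·min⁻¹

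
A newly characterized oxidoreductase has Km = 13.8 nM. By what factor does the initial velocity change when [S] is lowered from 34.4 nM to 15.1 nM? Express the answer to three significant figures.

0.732

The fractional saturations are [S]/(Km+[S]) = 34.4/48.20 = 0.7137 and 15.1/28.90 = 0.5225.
v₂/v₁ is just their ratio: 0.5225/0.7137 = 0.732.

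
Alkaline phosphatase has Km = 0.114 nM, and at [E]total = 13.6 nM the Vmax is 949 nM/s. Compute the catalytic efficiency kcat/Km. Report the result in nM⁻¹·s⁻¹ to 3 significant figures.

kcat = Vmax/[E]total = 949/13.6 = 69.8 s⁻¹.
kcat/Km = 69.8/0.114 = 612 nM⁻¹·s⁻¹.

612 nM⁻¹·s⁻¹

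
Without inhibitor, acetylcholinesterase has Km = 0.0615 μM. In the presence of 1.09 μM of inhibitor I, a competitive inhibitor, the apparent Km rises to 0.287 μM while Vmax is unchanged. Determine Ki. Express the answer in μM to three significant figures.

0.297 μM

Competitive: Km,app = α·Km with α = 1 + [I]/Ki.
α = Km,app/Km = 0.287/0.0615 = 4.667.
Ki = [I]/(α − 1) = 1.09/3.667 = 0.297 μM.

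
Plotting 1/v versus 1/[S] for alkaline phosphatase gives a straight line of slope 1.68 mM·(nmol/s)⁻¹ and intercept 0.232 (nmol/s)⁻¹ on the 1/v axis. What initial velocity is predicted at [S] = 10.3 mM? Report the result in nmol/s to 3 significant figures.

2.53 nmol/s

The y-intercept is 1/Vmax, so Vmax = 1/0.232 = 4.31 nmol/s.
The slope is Km/Vmax, so Km = 1.68 × 4.31 = 7.24 mM.
Then v = 4.31 × 10.3/(7.24 + 10.3) = 2.53 nmol/s.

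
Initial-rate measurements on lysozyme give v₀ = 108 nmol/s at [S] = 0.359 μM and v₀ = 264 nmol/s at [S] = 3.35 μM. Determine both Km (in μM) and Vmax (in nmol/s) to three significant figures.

In reciprocal form, 1/v = (Km/Vmax)·(1/[S]) + 1/Vmax. The two points give (1/[S], 1/v) = (2.786, 0.009259) and (0.2985, 0.003788).
Slope = (0.009259 − 0.003788)/(2.786 − 0.2985) = 0.002200; intercept = 0.009259 − 0.002200×2.786 = 0.003131.
Vmax = 1/intercept = 319 nmol/s; Km = slope × Vmax = 0.002200 × 319 = 0.703 μM.

Km = 0.703 μM; Vmax = 319 nmol/s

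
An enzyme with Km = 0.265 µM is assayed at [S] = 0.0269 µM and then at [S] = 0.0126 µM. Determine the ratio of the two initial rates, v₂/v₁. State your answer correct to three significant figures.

0.493

Since Vmax cancels, v₂/v₁ = [S]₂(Km+[S]₁) / [S]₁(Km+[S]₂).
= 0.0126×(0.265+0.0269) / (0.0269×(0.265+0.0126)) = 0.003678/0.007467 = 0.493.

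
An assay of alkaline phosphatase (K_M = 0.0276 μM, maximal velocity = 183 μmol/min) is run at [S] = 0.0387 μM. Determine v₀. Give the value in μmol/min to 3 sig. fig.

[S]/(Km+[S]) = 0.0387/0.06630 = 0.5837, the fractional saturation.
v = 0.5837 × Vmax = 0.5837 × 183 = 107 μmol/min.

107 μmol/min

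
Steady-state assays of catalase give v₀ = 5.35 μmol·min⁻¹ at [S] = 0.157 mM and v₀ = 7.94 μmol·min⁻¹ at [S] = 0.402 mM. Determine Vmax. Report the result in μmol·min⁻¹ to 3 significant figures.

11.5 μmol·min⁻¹

In reciprocal form, 1/v = (Km/Vmax)·(1/[S]) + 1/Vmax. The two points give (1/[S], 1/v) = (6.369, 0.1869) and (2.488, 0.1259).
Slope = (0.1869 − 0.1259)/(6.369 − 2.488) = 0.01571; intercept = 0.1869 − 0.01571×6.369 = 0.08687.
Vmax = 1/intercept = 11.5 μmol·min⁻¹; Km = slope × Vmax = 0.01571 × 11.5 = 0.181 mM.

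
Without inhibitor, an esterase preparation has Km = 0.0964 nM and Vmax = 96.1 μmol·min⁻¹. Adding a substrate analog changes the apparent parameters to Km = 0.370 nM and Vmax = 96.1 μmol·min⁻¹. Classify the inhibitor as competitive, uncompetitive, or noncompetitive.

Km increases (0.0964 → 0.370 nM) while Vmax is unchanged — the hallmark of competitive inhibition.

competitive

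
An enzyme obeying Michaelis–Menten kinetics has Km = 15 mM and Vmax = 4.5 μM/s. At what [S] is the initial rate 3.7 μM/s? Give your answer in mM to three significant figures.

69.4 mM

Rearranging v = Vmax[S]/(Km+[S]) gives [S] = Km·v/(Vmax − v).
[S] = 15 × 3.7 / (4.5 − 3.7) = 55.50/0.8000 = 69.4 mM.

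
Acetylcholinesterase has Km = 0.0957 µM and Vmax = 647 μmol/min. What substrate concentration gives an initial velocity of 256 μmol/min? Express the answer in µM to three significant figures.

Rearranging v = Vmax[S]/(Km+[S]) gives [S] = Km·v/(Vmax − v).
[S] = 0.0957 × 256 / (647 − 256) = 24.50/391.0 = 0.0627 µM.

0.0627 µM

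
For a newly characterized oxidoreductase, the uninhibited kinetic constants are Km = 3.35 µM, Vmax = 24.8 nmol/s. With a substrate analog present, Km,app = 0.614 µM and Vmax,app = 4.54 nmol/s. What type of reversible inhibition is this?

Both Km and Vmax decrease by the same factor (~5.46-fold) — characteristic of uncompetitive inhibition.

uncompetitive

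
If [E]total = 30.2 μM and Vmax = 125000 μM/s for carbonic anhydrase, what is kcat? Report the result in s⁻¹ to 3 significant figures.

4140 s⁻¹

kcat = Vmax/[E]total = 125000 μM/s / 30.2 μM = 4140 s⁻¹.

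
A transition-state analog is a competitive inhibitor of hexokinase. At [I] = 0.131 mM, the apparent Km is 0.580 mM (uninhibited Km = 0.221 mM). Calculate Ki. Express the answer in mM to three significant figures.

Competitive: Km,app = α·Km with α = 1 + [I]/Ki.
α = Km,app/Km = 0.580/0.221 = 2.624.
Since α = 1 + [I]/Ki, [I]/Ki = 2.624 − 1 = 1.624 and Ki = 0.131/1.624 = 0.0806 mM.

0.0806 mM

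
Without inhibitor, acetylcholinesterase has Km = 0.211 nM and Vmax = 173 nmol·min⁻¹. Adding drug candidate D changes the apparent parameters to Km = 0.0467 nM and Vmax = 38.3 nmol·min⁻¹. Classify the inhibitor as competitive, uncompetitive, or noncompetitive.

uncompetitive

Both Km and Vmax decrease by the same factor (~4.52-fold) — characteristic of uncompetitive inhibition.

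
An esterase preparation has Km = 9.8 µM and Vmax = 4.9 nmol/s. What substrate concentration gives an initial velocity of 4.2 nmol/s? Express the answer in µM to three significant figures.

Rearranging v = Vmax[S]/(Km+[S]) gives [S] = Km·v/(Vmax − v).
[S] = 9.8 × 4.2 / (4.9 − 4.2) = 41.16/0.7000 = 58.8 µM.

58.8 µM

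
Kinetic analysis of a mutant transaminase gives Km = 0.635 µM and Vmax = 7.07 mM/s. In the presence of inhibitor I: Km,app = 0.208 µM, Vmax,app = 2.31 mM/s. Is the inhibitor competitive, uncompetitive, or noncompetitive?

uncompetitive

Both Km and Vmax decrease by the same factor (~3.06-fold) — characteristic of uncompetitive inhibition.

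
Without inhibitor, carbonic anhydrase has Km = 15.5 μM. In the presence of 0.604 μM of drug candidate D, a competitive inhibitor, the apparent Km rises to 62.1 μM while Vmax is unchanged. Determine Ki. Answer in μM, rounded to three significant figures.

0.201 μM

Competitive: Km,app = α·Km with α = 1 + [I]/Ki.
α = Km,app/Km = 62.1/15.5 = 4.006.
Ki = [I]/(α − 1) = 0.604/3.006 = 0.201 μM.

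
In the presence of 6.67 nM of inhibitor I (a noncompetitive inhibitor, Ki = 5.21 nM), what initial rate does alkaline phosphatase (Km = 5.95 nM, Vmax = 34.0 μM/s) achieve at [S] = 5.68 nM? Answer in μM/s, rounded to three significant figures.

7.28 μM/s

With α = 1 + [I]/Ki = 1 + 6.67/5.21 = 2.280, the noncompetitive rate law is v = (Vmax/α)·[S] / (Km + [S]).
v = (34.0/2.280)×5.68 / (5.95 + 5.68) = 84.69/11.63 = 7.28 μM/s.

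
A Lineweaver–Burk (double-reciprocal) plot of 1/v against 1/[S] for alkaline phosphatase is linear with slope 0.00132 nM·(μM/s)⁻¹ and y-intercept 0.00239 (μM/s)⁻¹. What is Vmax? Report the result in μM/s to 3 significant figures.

418 μM/s

The y-intercept of a Lineweaver–Burk plot equals 1/Vmax, so Vmax = 1/0.00239 = 418 μM/s.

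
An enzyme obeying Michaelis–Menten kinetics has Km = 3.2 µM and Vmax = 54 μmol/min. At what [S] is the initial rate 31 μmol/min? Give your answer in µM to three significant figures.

4.31 µM

The required fractional saturation is v/Vmax = 31/54 = 0.5741.
Then [S]/(Km+[S]) = 0.5741 ⇒ [S] = 3.2 × 0.5741/(1 − 0.5741) = 4.31 µM.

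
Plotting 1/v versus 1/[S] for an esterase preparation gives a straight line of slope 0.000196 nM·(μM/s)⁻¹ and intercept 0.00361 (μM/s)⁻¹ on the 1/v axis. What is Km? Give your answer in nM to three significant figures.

y-intercept = 1/Vmax ⇒ Vmax = 277 μM/s; slope = Km/Vmax ⇒ Km = slope × Vmax.
Km = 0.000196 × 277 = 0.0543 nM.

0.0543 nM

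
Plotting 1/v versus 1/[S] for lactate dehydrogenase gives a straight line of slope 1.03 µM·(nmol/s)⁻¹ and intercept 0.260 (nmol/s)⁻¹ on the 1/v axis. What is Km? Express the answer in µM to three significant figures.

3.96 µM

y-intercept = 1/Vmax ⇒ Vmax = 3.85 nmol/s; slope = Km/Vmax ⇒ Km = slope × Vmax.
Km = 1.03 × 3.85 = 3.96 µM.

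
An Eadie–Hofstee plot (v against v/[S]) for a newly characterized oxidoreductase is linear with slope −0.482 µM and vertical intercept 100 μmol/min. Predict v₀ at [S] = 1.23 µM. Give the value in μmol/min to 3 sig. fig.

71.8 μmol/min

In the Eadie–Hofstee form v = Vmax − Km·(v/[S]), the slope is −Km and the intercept is Vmax, so Km = 0.482 µM and Vmax = 100 μmol/min.
v = 100 × 1.23/(0.482 + 1.23) = 71.8 μmol/min.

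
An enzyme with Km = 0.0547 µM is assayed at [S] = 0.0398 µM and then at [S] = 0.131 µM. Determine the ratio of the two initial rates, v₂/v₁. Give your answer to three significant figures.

1.67

Since Vmax cancels, v₂/v₁ = [S]₂(Km+[S]₁) / [S]₁(Km+[S]₂).
= 0.131×(0.0547+0.0398) / (0.0398×(0.0547+0.131)) = 0.01238/0.007391 = 1.67.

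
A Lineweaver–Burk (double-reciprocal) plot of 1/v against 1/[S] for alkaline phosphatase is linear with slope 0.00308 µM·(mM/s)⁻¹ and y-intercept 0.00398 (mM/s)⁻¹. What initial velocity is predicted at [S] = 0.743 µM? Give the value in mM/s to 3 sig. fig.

The y-intercept is 1/Vmax, so Vmax = 1/0.00398 = 251 mM/s.
The slope is Km/Vmax, so Km = 0.00308 × 251 = 0.774 µM.
Then v = 251 × 0.743/(0.774 + 0.743) = 123 mM/s.

123 mM/s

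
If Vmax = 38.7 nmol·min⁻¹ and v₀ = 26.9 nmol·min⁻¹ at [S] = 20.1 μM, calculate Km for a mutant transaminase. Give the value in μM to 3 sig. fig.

8.82 μM

From v = Vmax[S]/(Km+[S]), Km = [S](Vmax − v)/v.
Km = 20.1 × (38.7 − 26.9) / 26.9 = 237.2/26.9 = 8.82 μM.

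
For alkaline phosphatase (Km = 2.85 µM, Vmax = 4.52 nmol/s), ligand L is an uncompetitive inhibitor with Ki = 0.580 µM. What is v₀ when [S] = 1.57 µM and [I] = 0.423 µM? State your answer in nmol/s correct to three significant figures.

With α = 1 + [I]/Ki = 1 + 0.423/0.580 = 1.729, the uncompetitive rate law is v = (Vmax/α)·[S] / (Km/α + [S]).
v = (4.52/1.729)×1.57 / (2.85/1.729 + 1.57) = 4.104/3.218 = 1.28 nmol/s.

1.28 nmol/s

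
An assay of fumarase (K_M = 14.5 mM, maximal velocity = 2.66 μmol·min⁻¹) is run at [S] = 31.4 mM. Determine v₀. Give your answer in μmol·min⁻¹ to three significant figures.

1.82 μmol·min⁻¹

[S]/(Km+[S]) = 31.4/45.90 = 0.6841, the fractional saturation.
v = 0.6841 × Vmax = 0.6841 × 2.66 = 1.82 μmol·min⁻¹.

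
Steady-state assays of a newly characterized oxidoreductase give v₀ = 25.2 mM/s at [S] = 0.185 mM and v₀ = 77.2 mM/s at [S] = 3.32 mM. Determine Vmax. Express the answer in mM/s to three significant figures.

From v = Vmax[S]/(Km+[S]), each point gives Vmax = v(Km+[S])/[S].
Equating: 25.2(Km+0.185)/0.185 = 77.2(Km+3.32)/3.32.
136.2·Km + 25.2 = 23.25·Km + 77.2, so (136.2 − 23.25)·Km = 77.2 − 25.2.
Km = 52.00/113.0 = 0.460 mM; then Vmax = 25.2(0.460+0.185)/0.185 = 87.9 mM/s.

87.9 mM/s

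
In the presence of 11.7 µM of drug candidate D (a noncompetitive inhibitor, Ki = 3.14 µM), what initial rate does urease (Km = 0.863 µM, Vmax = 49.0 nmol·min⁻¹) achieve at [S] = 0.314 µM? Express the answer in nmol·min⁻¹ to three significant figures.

2.77 nmol·min⁻¹

α = 1 + [I]/Ki = 1 + 11.7/3.14 = 4.726.
For a noncompetitive inhibitor, Vmax is reduced to Vmax/α while Km is unchanged: Km,app = 0.863 µM, Vmax,app = 10.4 nmol·min⁻¹.
v = Vmax,app·[S]/(Km,app + [S]) = 10.4 × 0.314/(0.863 + 0.314) = 2.77 nmol·min⁻¹.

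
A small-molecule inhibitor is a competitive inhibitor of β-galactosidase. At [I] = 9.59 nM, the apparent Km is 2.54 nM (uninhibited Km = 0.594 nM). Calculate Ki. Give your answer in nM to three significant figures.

2.93 nM

Competitive: Km,app = α·Km with α = 1 + [I]/Ki.
α = Km,app/Km = 2.54/0.594 = 4.276.
Ki = [I]/(α − 1) = 9.59/3.276 = 2.93 nM.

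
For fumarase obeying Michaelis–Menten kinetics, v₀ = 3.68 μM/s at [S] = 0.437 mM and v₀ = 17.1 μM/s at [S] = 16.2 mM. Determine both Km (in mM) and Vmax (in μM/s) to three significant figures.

Km = 1.82 mM; Vmax = 19.0 μM/s

In reciprocal form, 1/v = (Km/Vmax)·(1/[S]) + 1/Vmax. The two points give (1/[S], 1/v) = (2.288, 0.2717) and (0.06173, 0.05848).
Slope = (0.2717 − 0.05848)/(2.288 − 0.06173) = 0.09578; intercept = 0.2717 − 0.09578×2.288 = 0.05257.
Vmax = 1/intercept = 19.0 μM/s; Km = slope × Vmax = 0.09578 × 19.0 = 1.82 mM.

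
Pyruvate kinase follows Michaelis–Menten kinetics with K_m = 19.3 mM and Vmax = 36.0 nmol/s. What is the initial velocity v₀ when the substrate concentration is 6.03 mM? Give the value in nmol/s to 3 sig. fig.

8.57 nmol/s

[S]/(Km+[S]) = 6.03/25.33 = 0.2381, the fractional saturation.
v = 0.2381 × Vmax = 0.2381 × 36.0 = 8.57 nmol/s.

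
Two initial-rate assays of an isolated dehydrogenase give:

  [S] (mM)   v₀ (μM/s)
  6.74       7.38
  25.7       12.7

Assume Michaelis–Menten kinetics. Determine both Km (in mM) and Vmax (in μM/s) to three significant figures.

Km = 8.85 mM; Vmax = 17.1 μM/s

In reciprocal form, 1/v = (Km/Vmax)·(1/[S]) + 1/Vmax. The two points give (1/[S], 1/v) = (0.1484, 0.1355) and (0.03891, 0.07874).
Slope = (0.1355 − 0.07874)/(0.1484 − 0.03891) = 0.5186; intercept = 0.1355 − 0.5186×0.1484 = 0.05856.
Vmax = 1/intercept = 17.1 μM/s; Km = slope × Vmax = 0.5186 × 17.1 = 8.85 mM.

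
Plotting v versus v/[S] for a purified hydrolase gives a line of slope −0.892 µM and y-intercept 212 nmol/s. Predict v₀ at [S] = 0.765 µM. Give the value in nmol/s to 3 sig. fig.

In the Eadie–Hofstee form v = Vmax − Km·(v/[S]), the slope is −Km and the intercept is Vmax, so Km = 0.892 µM and Vmax = 212 nmol/s.
v = 212 × 0.765/(0.892 + 0.765) = 97.9 nmol/s.

97.9 nmol/s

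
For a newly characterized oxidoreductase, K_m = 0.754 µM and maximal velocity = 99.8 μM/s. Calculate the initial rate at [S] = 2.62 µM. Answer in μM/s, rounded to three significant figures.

v = Vmax·[S]/(Km + [S]) = 99.8 × 2.62 / (0.754 + 2.62)
  = 261.5 / 3.374 = 77.5 μM/s.

77.5 μM/s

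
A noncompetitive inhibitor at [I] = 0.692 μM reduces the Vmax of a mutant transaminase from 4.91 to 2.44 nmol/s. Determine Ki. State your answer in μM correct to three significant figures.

0.684 μM

Noncompetitive: Vmax,app = Vmax/α with α = 1 + [I]/Ki.
α = Vmax/Vmax,app = 4.91/2.44 = 2.012.
Since α = 1 + [I]/Ki, [I]/Ki = 2.012 − 1 = 1.012 and Ki = 0.692/1.012 = 0.684 μM.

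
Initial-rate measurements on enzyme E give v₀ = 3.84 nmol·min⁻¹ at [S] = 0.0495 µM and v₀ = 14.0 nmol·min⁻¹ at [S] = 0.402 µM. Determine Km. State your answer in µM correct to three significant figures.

0.238 µM

From v = Vmax[S]/(Km+[S]), each point gives Vmax = v(Km+[S])/[S].
Equating: 3.84(Km+0.0495)/0.0495 = 14.0(Km+0.402)/0.402.
77.58·Km + 3.84 = 34.83·Km + 14.0, so (77.58 − 34.83)·Km = 14.0 − 3.84.
Km = 10.16/42.75 = 0.238 µM; then Vmax = 3.84(0.238+0.0495)/0.0495 = 22.3 nmol·min⁻¹.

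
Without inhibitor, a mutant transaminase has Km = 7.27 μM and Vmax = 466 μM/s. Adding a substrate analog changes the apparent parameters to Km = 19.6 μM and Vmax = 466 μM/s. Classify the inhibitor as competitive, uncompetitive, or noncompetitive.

competitive

Km increases (7.27 → 19.6 μM) while Vmax is unchanged — the hallmark of competitive inhibition.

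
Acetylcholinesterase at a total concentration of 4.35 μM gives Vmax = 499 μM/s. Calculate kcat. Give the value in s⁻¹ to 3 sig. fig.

kcat = Vmax/[E]total = 499 μM/s / 4.35 μM = 115 s⁻¹.

115 s⁻¹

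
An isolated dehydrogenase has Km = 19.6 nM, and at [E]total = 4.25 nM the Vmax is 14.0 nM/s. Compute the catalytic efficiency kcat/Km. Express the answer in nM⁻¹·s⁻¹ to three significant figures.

kcat = Vmax/[E]total = 14.0/4.25 = 3.29 s⁻¹.
kcat/Km = 3.29/19.6 = 0.168 nM⁻¹·s⁻¹.

0.168 nM⁻¹·s⁻¹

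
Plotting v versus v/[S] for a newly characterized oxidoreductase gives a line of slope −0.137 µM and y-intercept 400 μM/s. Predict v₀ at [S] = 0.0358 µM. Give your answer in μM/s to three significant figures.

In the Eadie–Hofstee form v = Vmax − Km·(v/[S]), the slope is −Km and the intercept is Vmax, so Km = 0.137 µM and Vmax = 400 μM/s.
v = 400 × 0.0358/(0.137 + 0.0358) = 82.9 μM/s.

82.9 μM/s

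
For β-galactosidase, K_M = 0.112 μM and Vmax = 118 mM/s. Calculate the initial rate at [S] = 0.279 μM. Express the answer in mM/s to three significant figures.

84.2 mM/s

v = Vmax·[S]/(Km + [S]) = 118 × 0.279 / (0.112 + 0.279)
  = 32.92 / 0.3910 = 84.2 mM/s.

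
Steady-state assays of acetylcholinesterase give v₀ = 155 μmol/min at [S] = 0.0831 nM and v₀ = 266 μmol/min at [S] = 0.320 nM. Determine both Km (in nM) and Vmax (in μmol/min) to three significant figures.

In reciprocal form, 1/v = (Km/Vmax)·(1/[S]) + 1/Vmax. The two points give (1/[S], 1/v) = (12.03, 0.006452) and (3.125, 0.003759).
Slope = (0.006452 − 0.003759)/(12.03 − 3.125) = 0.0003022; intercept = 0.006452 − 0.0003022×12.03 = 0.002815.
Vmax = 1/intercept = 355 μmol/min; Km = slope × Vmax = 0.0003022 × 355 = 0.107 nM.

Km = 0.107 nM; Vmax = 355 μmol/min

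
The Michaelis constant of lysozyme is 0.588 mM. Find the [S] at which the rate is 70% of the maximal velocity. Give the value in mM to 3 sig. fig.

1.37 mM

v/Vmax = [S]/(Km+[S]) = 0.7, so [S] = Km·0.7/(1 − 0.7) = 0.588 × 2.333.
[S] = 1.37 mM.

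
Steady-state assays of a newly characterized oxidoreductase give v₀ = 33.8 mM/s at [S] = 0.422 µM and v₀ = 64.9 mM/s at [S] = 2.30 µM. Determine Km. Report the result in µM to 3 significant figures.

0.599 µM

From v = Vmax[S]/(Km+[S]), each point gives Vmax = v(Km+[S])/[S].
Equating: 33.8(Km+0.422)/0.422 = 64.9(Km+2.30)/2.30.
80.09·Km + 33.8 = 28.22·Km + 64.9, so (80.09 − 28.22)·Km = 64.9 − 33.8.
Km = 31.10/51.88 = 0.599 µM; then Vmax = 33.8(0.599+0.422)/0.422 = 81.8 mM/s.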